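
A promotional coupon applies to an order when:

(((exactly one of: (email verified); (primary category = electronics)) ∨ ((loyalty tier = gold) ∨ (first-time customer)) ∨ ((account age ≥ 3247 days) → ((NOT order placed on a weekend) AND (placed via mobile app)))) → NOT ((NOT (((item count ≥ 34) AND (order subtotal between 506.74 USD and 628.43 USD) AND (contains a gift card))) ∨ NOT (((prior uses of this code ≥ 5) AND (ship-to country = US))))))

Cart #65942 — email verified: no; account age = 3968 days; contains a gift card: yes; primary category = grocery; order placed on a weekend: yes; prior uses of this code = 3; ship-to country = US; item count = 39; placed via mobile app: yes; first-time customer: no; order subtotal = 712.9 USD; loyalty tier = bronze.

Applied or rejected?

Atomic conditions:
  email verified: no → false
  primary category = electronics: grocery == electronics is false
  loyalty tier = gold: bronze == gold is false
  first-time customer: no → false
  account age ≥ 3247 days: 3968 ≥ 3247 is true
  NOT order placed on a weekend: yes → false
  placed via mobile app: yes → true
  item count ≥ 34: 39 ≥ 34 is true
  order subtotal between 506.74 USD and 628.43 USD: 712.9 in [506.74, 628.43] is false
  contains a gift card: yes → true
  prior uses of this code ≥ 5: 3 ≥ 5 is false
  ship-to country = US: US == US is true
Combine:
[1.1] exactly-one(false, false) = false
[1.2] false OR false = false
[1.3.2] false AND true = false
[1.3] true → false = false
[1] false OR false OR false = false
[2.1.1.1] true AND false AND true = false
[2.1.1] NOT false = true
[2.1.2.1] false AND true = false
[2.1.2] NOT false = true
[2.1] true OR true = true
[2] NOT true = false
[root] false → false (antecedent false ⇒ implication holds) = true
Overall: true → applied

Applied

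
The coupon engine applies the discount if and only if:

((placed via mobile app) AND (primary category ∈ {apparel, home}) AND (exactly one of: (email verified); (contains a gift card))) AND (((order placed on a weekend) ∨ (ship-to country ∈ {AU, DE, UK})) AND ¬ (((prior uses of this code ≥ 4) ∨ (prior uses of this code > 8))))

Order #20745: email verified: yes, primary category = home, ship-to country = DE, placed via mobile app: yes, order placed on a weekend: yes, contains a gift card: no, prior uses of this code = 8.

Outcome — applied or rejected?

Atomic conditions:
  placed via mobile app: yes → true
  primary category ∈ {apparel, home}: home is in the set → true
  email verified: yes → true
  contains a gift card: no → false
  order placed on a weekend: yes → true
  ship-to country ∈ {AU, DE, UK}: DE is in the set → true
  prior uses of this code ≥ 4: 8 ≥ 4 is true
  prior uses of this code > 8: 8 > 8 is false
Combine:
[1.3] exactly-one(true, false) = true
[1] true AND true AND true = true
[2.1] true OR true = true
[2.2.1] true OR false = true
[2.2] NOT true = false
[2] true AND false = false
[root] true AND false = false
Overall: false → rejected

Rejected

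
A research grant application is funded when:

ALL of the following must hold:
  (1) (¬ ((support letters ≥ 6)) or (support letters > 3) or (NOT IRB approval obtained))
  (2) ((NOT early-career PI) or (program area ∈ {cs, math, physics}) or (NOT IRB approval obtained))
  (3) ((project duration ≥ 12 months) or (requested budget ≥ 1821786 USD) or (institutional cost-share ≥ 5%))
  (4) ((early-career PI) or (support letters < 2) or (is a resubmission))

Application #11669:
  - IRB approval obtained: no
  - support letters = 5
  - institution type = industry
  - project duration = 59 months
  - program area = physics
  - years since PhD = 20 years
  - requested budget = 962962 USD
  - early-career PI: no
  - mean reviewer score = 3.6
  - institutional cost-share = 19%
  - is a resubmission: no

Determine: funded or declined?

Atomic conditions:
  support letters ≥ 6: 5 ≥ 6 is false
  support letters > 3: 5 > 3 is true
  NOT IRB approval obtained: no → true
  NOT early-career PI: no → true
  program area ∈ {cs, math, physics}: physics is in the set → true
  project duration ≥ 12 months: 59 ≥ 12 is true
  requested budget ≥ 1821786 USD: 962962 ≥ 1821786 is false
  institutional cost-share ≥ 5%: 19 ≥ 5 is true
  early-career PI: no → false
  support letters < 2: 5 < 2 is false
  is a resubmission: no → false
Combine:
[1.1] NOT false = true
[1] true OR true OR true = true
[2] true OR true OR true = true
[3] true OR false OR true = true
[4] false OR false OR false = false
[root] true AND true AND true AND false = false
Overall: false → declined

Declined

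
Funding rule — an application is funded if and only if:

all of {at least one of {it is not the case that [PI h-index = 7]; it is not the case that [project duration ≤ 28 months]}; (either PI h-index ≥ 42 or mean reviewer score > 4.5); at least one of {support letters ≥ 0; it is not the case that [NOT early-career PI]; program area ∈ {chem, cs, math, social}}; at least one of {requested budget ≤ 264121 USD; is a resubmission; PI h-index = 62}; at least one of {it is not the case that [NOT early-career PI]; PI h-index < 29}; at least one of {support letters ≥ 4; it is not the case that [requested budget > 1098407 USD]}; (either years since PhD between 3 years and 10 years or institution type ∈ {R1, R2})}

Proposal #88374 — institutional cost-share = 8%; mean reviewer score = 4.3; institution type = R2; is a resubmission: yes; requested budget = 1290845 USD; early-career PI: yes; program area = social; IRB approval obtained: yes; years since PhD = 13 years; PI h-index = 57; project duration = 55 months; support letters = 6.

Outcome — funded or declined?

Funded

Atomic conditions:
  PI h-index = 7: 57 == 7 is false
  project duration ≤ 28 months: 55 ≤ 28 is false
  PI h-index ≥ 42: 57 ≥ 42 is true
  mean reviewer score > 4.5: 4.3 > 4.5 is false
  support letters ≥ 0: 6 ≥ 0 is true
  NOT early-career PI: yes → false
  program area ∈ {chem, cs, math, social}: social is in the set → true
  requested budget ≤ 264121 USD: 1290845 ≤ 264121 is false
  is a resubmission: yes → true
  PI h-index = 62: 57 == 62 is false
  PI h-index < 29: 57 < 29 is false
  support letters ≥ 4: 6 ≥ 4 is true
  requested budget > 1098407 USD: 1290845 > 1098407 is true
  years since PhD between 3 years and 10 years: 13 in [3, 10] is false
  institution type ∈ {R1, R2}: R2 is in the set → true
Combine:
[1.1] NOT false = true
[1.2] NOT false = true
[1] true OR true = true
[2] true OR false = true
[3.2] NOT false = true
[3] true OR true OR true = true
[4] false OR true OR false = true
[5.1] NOT false = true
[5] true OR false = true
[6.2] NOT true = false
[6] true OR false = true
[7] false OR true = true
[root] true AND true AND true AND true AND true AND true AND true = true
Overall: true → funded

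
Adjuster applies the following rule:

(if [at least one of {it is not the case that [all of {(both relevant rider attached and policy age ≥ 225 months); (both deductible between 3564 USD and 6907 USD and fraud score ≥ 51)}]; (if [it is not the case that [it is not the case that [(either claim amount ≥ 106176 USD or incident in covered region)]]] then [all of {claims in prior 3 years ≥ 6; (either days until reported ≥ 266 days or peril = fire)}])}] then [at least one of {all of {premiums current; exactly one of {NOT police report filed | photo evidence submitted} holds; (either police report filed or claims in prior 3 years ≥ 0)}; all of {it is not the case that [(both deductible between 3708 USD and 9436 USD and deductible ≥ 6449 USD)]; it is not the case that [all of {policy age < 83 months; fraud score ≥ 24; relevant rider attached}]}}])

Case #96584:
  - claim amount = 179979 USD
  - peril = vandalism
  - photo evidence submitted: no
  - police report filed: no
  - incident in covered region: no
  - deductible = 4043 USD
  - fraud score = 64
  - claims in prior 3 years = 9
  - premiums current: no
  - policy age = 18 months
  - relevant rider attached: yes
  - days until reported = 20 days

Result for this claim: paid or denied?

Denied

Atomic conditions:
  relevant rider attached: yes → true
  policy age ≥ 225 months: 18 ≥ 225 is false
  deductible between 3564 USD and 6907 USD: 4043 in [3564, 6907] is true
  fraud score ≥ 51: 64 ≥ 51 is true
  claim amount ≥ 106176 USD: 179979 ≥ 106176 is true
  incident in covered region: no → false
  claims in prior 3 years ≥ 6: 9 ≥ 6 is true
  days until reported ≥ 266 days: 20 ≥ 266 is false
  peril = fire: vandalism == fire is false
  premiums current: no → false
  NOT police report filed: no → true
  photo evidence submitted: no → false
  police report filed: no → false
  claims in prior 3 years ≥ 0: 9 ≥ 0 is true
  deductible between 3708 USD and 9436 USD: 4043 in [3708, 9436] is true
  deductible ≥ 6449 USD: 4043 ≥ 6449 is false
  policy age < 83 months: 18 < 83 is true
  fraud score ≥ 24: 64 ≥ 24 is true
Combine:
[1.1.1.1] true AND false = false
[1.1.1.2] true AND true = true
[1.1.1] false AND true = false
[1.1] NOT false = true
[1.2.1.1.1] true OR false = true
[1.2.1.1] NOT true = false
[1.2.1] NOT false = true
[1.2.2.2] false OR false = false
[1.2.2] true AND false = false
[1.2] true → false = false
[1] true OR false = true
[2.1.2] exactly-one(true, false) = true
[2.1.3] false OR true = true
[2.1] false AND true AND true = false
[2.2.1.1] true AND false = false
[2.2.1] NOT false = true
[2.2.2.1] true AND true AND true = true
[2.2.2] NOT true = false
[2.2] true AND false = false
[2] false OR false = false
[root] true → false = false
Overall: false → denied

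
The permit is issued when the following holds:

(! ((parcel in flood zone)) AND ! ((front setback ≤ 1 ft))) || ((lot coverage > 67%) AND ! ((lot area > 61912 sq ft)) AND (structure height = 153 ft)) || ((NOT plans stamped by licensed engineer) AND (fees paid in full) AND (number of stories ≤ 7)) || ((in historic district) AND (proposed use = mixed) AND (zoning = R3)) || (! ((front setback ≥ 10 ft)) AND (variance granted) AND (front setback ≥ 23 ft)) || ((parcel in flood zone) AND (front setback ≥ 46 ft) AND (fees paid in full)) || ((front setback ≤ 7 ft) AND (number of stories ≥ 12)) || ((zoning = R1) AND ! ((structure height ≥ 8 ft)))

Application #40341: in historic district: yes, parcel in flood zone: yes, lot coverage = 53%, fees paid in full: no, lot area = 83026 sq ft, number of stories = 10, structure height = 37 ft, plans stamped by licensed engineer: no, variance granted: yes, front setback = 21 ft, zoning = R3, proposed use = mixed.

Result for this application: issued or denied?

Issued

Atomic conditions:
  parcel in flood zone: yes → true
  front setback ≤ 1 ft: 21 ≤ 1 is false
  lot coverage > 67%: 53 > 67 is false
  lot area > 61912 sq ft: 83026 > 61912 is true
  structure height = 153 ft: 37 == 153 is false
  NOT plans stamped by licensed engineer: no → true
  fees paid in full: no → false
  number of stories ≤ 7: 10 ≤ 7 is false
  in historic district: yes → true
  proposed use = mixed: mixed == mixed is true
  zoning = R3: R3 == R3 is true
  front setback ≥ 10 ft: 21 ≥ 10 is true
  variance granted: yes → true
  front setback ≥ 23 ft: 21 ≥ 23 is false
  front setback ≥ 46 ft: 21 ≥ 46 is false
  front setback ≤ 7 ft: 21 ≤ 7 is false
  number of stories ≥ 12: 10 ≥ 12 is false
  zoning = R1: R3 == R1 is false
  structure height ≥ 8 ft: 37 ≥ 8 is true
Combine:
[1.1] NOT true = false
[1.2] NOT false = true
[1] false AND true = false
[2.2] NOT true = false
[2] false AND false AND false = false
[3] true AND false AND false = false
[4] true AND true AND true = true
[5.1] NOT true = false
[5] false AND true AND false = false
[6] true AND false AND false = false
[7] false AND false = false
[8.2] NOT true = false
[8] false AND false = false
[root] false OR false OR false OR true OR false OR false OR false OR false = true
Overall: true → issued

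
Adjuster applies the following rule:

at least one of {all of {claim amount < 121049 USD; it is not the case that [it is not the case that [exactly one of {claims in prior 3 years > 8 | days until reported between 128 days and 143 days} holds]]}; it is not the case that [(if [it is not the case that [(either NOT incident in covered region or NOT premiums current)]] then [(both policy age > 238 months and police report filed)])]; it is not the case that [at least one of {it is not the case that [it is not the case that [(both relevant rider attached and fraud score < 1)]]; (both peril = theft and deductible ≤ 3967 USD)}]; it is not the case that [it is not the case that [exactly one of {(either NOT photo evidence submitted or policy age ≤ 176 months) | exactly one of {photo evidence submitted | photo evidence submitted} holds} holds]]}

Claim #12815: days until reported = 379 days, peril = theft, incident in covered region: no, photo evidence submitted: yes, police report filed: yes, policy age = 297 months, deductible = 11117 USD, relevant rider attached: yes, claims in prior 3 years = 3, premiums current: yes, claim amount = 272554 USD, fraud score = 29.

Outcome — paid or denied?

Paid

Atomic conditions:
  claim amount < 121049 USD: 272554 < 121049 is false
  claims in prior 3 years > 8: 3 > 8 is false
  days until reported between 128 days and 143 days: 379 in [128, 143] is false
  NOT incident in covered region: no → true
  NOT premiums current: yes → false
  policy age > 238 months: 297 > 238 is true
  police report filed: yes → true
  relevant rider attached: yes → true
  fraud score < 1: 29 < 1 is false
  peril = theft: theft == theft is true
  deductible ≤ 3967 USD: 11117 ≤ 3967 is false
  NOT photo evidence submitted: yes → false
  policy age ≤ 176 months: 297 ≤ 176 is false
  photo evidence submitted: yes → true
Combine:
[1.2.1.1] exactly-one(false, false) = false
[1.2.1] NOT false = true
[1.2] NOT true = false
[1] false AND false = false
[2.1.1.1] true OR false = true
[2.1.1] NOT true = false
[2.1.2] true AND true = true
[2.1] false → true (antecedent false ⇒ implication holds) = true
[2] NOT true = false
[3.1.1.1.1] true AND false = false
[3.1.1.1] NOT false = true
[3.1.1] NOT true = false
[3.1.2] true AND false = false
[3.1] false OR false = false
[3] NOT false = true
[4.1.1.1] false OR false = false
[4.1.1.2] exactly-one(true, true) = false
[4.1.1] exactly-one(false, false) = false
[4.1] NOT false = true
[4] NOT true = false
[root] false OR false OR true OR false = true
Overall: true → paid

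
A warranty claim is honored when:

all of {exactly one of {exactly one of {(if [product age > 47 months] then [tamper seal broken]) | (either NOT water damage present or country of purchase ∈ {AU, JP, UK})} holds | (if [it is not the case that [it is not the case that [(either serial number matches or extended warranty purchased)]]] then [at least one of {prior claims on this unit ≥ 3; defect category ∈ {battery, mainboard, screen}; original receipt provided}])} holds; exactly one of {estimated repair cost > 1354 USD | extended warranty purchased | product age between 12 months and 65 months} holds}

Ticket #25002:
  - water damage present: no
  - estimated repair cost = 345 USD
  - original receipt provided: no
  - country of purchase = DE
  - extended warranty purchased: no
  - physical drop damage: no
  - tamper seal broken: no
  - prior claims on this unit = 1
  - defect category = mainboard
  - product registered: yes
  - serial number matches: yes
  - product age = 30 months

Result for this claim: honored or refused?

Honored

Atomic conditions:
  product age > 47 months: 30 > 47 is false
  tamper seal broken: no → false
  NOT water damage present: no → true
  country of purchase ∈ {AU, JP, UK}: DE is not in the set → false
  serial number matches: yes → true
  extended warranty purchased: no → false
  prior claims on this unit ≥ 3: 1 ≥ 3 is false
  defect category ∈ {battery, mainboard, screen}: mainboard is in the set → true
  original receipt provided: no → false
  estimated repair cost > 1354 USD: 345 > 1354 is false
  product age between 12 months and 65 months: 30 in [12, 65] is true
Combine:
[1.1.1] false → false (antecedent false ⇒ implication holds) = true
[1.1.2] true OR false = true
[1.1] exactly-one(true, true) = false
[1.2.1.1.1] true OR false = true
[1.2.1.1] NOT true = false
[1.2.1] NOT false = true
[1.2.2] false OR true OR false = true
[1.2] true → true = true
[1] exactly-one(false, true) = true
[2] exactly-one(false, false, true) = true
[root] true AND true = true
Overall: true → honored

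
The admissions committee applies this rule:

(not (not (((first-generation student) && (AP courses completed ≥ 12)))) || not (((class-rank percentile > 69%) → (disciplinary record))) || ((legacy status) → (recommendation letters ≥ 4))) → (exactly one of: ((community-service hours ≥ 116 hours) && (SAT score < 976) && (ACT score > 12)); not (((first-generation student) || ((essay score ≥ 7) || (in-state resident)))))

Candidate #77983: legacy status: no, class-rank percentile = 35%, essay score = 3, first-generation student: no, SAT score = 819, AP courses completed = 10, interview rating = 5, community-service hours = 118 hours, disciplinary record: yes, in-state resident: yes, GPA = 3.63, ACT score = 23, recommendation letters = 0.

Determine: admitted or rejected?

Admitted

Atomic conditions:
  first-generation student: no → false
  AP courses completed ≥ 12: 10 ≥ 12 is false
  class-rank percentile > 69%: 35 > 69 is false
  disciplinary record: yes → true
  legacy status: no → false
  recommendation letters ≥ 4: 0 ≥ 4 is false
  community-service hours ≥ 116 hours: 118 ≥ 116 is true
  SAT score < 976: 819 < 976 is true
  ACT score > 12: 23 > 12 is true
  essay score ≥ 7: 3 ≥ 7 is false
  in-state resident: yes → true
Combine:
[1.1.1.1] false AND false = false
[1.1.1] NOT false = true
[1.1] NOT true = false
[1.2.1] false → true (antecedent false ⇒ implication holds) = true
[1.2] NOT true = false
[1.3] false → false (antecedent false ⇒ implication holds) = true
[1] false OR false OR true = true
[2.1] true AND true AND true = true
[2.2.1.2] false OR true = true
[2.2.1] false OR true = true
[2.2] NOT true = false
[2] exactly-one(true, false) = true
[root] true → true = true
Overall: true → admitted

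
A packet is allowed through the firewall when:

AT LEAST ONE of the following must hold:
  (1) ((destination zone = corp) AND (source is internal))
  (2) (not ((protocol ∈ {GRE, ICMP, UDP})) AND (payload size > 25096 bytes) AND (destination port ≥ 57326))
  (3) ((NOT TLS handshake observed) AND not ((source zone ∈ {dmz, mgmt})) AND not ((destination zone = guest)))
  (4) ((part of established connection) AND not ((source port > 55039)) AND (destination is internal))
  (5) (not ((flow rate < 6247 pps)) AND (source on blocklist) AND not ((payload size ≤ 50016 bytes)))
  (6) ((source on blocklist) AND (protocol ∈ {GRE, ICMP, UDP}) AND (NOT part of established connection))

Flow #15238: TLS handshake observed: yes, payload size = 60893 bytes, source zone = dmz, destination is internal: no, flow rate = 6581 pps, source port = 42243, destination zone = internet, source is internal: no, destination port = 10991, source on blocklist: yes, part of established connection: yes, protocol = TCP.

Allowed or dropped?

Allowed

Atomic conditions:
  destination zone = corp: internet == corp is false
  source is internal: no → false
  protocol ∈ {GRE, ICMP, UDP}: TCP is not in the set → false
  payload size > 25096 bytes: 60893 > 25096 is true
  destination port ≥ 57326: 10991 ≥ 57326 is false
  NOT TLS handshake observed: yes → false
  source zone ∈ {dmz, mgmt}: dmz is in the set → true
  destination zone = guest: internet == guest is false
  part of established connection: yes → true
  source port > 55039: 42243 > 55039 is false
  destination is internal: no → false
  flow rate < 6247 pps: 6581 < 6247 is false
  source on blocklist: yes → true
  payload size ≤ 50016 bytes: 60893 ≤ 50016 is false
  NOT part of established connection: yes → false
Combine:
[1] false AND false = false
[2.1] NOT false = true
[2] true AND true AND false = false
[3.2] NOT true = false
[3.3] NOT false = true
[3] false AND false AND true = false
[4.2] NOT false = true
[4] true AND true AND false = false
[5.1] NOT false = true
[5.3] NOT false = true
[5] true AND true AND true = true
[6] true AND false AND false = false
[root] false OR false OR false OR false OR true OR false = true
Overall: true → allowed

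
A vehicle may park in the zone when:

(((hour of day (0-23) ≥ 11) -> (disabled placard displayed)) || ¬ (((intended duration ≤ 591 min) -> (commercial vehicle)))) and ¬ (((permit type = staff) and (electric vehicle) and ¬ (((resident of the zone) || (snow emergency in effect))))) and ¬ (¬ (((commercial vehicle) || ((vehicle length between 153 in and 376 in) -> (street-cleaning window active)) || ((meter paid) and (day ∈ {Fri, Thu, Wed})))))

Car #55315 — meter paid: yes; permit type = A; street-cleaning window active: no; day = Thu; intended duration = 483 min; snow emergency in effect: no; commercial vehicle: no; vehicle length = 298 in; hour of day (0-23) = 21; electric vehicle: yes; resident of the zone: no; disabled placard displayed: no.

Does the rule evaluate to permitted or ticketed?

Atomic conditions:
  hour of day (0-23) ≥ 11: 21 ≥ 11 is true
  disabled placard displayed: no → false
  intended duration ≤ 591 min: 483 ≤ 591 is true
  commercial vehicle: no → false
  permit type = staff: A == staff is false
  electric vehicle: yes → true
  resident of the zone: no → false
  snow emergency in effect: no → false
  vehicle length between 153 in and 376 in: 298 in [153, 376] is true
  street-cleaning window active: no → false
  meter paid: yes → true
  day ∈ {Fri, Thu, Wed}: Thu is in the set → true
Combine:
[1.1] true → false = false
[1.2.1] true → false = false
[1.2] NOT false = true
[1] false OR true = true
[2.1.3.1] false OR false = false
[2.1.3] NOT false = true
[2.1] false AND true AND true = false
[2] NOT false = true
[3.1.1.2] true → false = false
[3.1.1.3] true AND true = true
[3.1.1] false OR false OR true = true
[3.1] NOT true = false
[3] NOT false = true
[root] true AND true AND true = true
Overall: true → permitted

Permitted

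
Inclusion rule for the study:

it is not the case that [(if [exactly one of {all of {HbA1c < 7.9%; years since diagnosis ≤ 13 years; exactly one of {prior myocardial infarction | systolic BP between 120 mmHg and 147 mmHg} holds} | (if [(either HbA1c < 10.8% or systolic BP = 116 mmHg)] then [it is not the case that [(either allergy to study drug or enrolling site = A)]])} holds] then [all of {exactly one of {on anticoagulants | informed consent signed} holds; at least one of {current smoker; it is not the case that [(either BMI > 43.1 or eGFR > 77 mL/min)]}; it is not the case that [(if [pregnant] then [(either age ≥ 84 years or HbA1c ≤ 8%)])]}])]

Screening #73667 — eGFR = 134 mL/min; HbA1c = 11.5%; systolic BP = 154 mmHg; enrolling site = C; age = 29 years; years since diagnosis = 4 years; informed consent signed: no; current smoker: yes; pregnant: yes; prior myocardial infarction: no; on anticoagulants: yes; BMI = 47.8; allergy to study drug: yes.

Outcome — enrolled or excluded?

Excluded

Atomic conditions:
  HbA1c < 7.9%: 11.5 < 7.9 is false
  years since diagnosis ≤ 13 years: 4 ≤ 13 is true
  prior myocardial infarction: no → false
  systolic BP between 120 mmHg and 147 mmHg: 154 in [120, 147] is false
  HbA1c < 10.8%: 11.5 < 10.8 is false
  systolic BP = 116 mmHg: 154 == 116 is false
  allergy to study drug: yes → true
  enrolling site = A: C == A is false
  on anticoagulants: yes → true
  informed consent signed: no → false
  current smoker: yes → true
  BMI > 43.1: 47.8 > 43.1 is true
  eGFR > 77 mL/min: 134 > 77 is true
  pregnant: yes → true
  age ≥ 84 years: 29 ≥ 84 is false
  HbA1c ≤ 8%: 11.5 ≤ 8 is false
Combine:
[1.1.1.3] exactly-one(false, false) = false
[1.1.1] false AND true AND false = false
[1.1.2.1] false OR false = false
[1.1.2.2.1] true OR false = true
[1.1.2.2] NOT true = false
[1.1.2] false → false (antecedent false ⇒ implication holds) = true
[1.1] exactly-one(false, true) = true
[1.2.1] exactly-one(true, false) = true
[1.2.2.2.1] true OR true = true
[1.2.2.2] NOT true = false
[1.2.2] true OR false = true
[1.2.3.1.2] false OR false = false
[1.2.3.1] true → false = false
[1.2.3] NOT false = true
[1.2] true AND true AND true = true
[1] true → true = true
[root] NOT true = false
Overall: false → excluded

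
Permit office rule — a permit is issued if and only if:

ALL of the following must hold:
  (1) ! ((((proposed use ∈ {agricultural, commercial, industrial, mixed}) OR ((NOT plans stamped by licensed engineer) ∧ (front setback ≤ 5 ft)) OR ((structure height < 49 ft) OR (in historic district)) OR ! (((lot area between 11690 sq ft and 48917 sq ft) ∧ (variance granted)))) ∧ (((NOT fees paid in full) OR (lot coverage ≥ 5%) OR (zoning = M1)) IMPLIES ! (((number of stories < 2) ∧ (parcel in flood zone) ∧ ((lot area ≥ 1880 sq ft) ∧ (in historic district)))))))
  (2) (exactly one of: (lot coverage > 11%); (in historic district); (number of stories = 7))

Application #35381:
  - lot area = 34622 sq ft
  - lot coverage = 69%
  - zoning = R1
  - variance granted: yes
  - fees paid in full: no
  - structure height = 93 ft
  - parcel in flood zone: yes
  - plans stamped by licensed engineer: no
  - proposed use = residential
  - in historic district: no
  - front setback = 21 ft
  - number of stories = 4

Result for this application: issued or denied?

Issued

Atomic conditions:
  proposed use ∈ {agricultural, commercial, industrial, mixed}: residential is not in the set → false
  NOT plans stamped by licensed engineer: no → true
  front setback ≤ 5 ft: 21 ≤ 5 is false
  structure height < 49 ft: 93 < 49 is false
  in historic district: no → false
  lot area between 11690 sq ft and 48917 sq ft: 34622 in [11690, 48917] is true
  variance granted: yes → true
  NOT fees paid in full: no → true
  lot coverage ≥ 5%: 69 ≥ 5 is true
  zoning = M1: R1 == M1 is false
  number of stories < 2: 4 < 2 is false
  parcel in flood zone: yes → true
  lot area ≥ 1880 sq ft: 34622 ≥ 1880 is true
  lot coverage > 11%: 69 > 11 is true
  number of stories = 7: 4 == 7 is false
Combine:
[1.1.1.2] true AND false = false
[1.1.1.3] false OR false = false
[1.1.1.4.1] true AND true = true
[1.1.1.4] NOT true = false
[1.1.1] false OR false OR false OR false = false
[1.1.2.1] true OR true OR false = true
[1.1.2.2.1.3] true AND false = false
[1.1.2.2.1] false AND true AND false = false
[1.1.2.2] NOT false = true
[1.1.2] true → true = true
[1.1] false AND true = false
[1] NOT false = true
[2] exactly-one(true, false, false) = true
[root] true AND true = true
Overall: true → issued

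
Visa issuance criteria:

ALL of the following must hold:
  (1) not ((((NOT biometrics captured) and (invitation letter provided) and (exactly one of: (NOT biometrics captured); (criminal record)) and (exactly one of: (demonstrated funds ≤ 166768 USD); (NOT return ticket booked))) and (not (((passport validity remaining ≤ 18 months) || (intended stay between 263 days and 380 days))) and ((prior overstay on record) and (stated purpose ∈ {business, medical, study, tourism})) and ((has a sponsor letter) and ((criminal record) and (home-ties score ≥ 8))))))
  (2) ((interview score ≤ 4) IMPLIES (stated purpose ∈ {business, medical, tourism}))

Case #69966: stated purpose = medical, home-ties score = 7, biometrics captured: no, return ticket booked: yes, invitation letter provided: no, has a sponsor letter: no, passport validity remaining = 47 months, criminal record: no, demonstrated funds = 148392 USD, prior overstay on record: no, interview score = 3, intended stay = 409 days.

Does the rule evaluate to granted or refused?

Atomic conditions:
  NOT biometrics captured: no → true
  invitation letter provided: no → false
  criminal record: no → false
  demonstrated funds ≤ 166768 USD: 148392 ≤ 166768 is true
  NOT return ticket booked: yes → false
  passport validity remaining ≤ 18 months: 47 ≤ 18 is false
  intended stay between 263 days and 380 days: 409 in [263, 380] is false
  prior overstay on record: no → false
  stated purpose ∈ {business, medical, study, tourism}: medical is in the set → true
  has a sponsor letter: no → false
  home-ties score ≥ 8: 7 ≥ 8 is false
  interview score ≤ 4: 3 ≤ 4 is true
  stated purpose ∈ {business, medical, tourism}: medical is in the set → true
Combine:
[1.1.1.3] exactly-one(true, false) = true
[1.1.1.4] exactly-one(true, false) = true
[1.1.1] true AND false AND true AND true = false
[1.1.2.1.1] false OR false = false
[1.1.2.1] NOT false = true
[1.1.2.2] false AND true = false
[1.1.2.3.2] false AND false = false
[1.1.2.3] false AND false = false
[1.1.2] true AND false AND false = false
[1.1] false AND false = false
[1] NOT false = true
[2] true → true = true
[root] true AND true = true
Overall: true → granted

Granted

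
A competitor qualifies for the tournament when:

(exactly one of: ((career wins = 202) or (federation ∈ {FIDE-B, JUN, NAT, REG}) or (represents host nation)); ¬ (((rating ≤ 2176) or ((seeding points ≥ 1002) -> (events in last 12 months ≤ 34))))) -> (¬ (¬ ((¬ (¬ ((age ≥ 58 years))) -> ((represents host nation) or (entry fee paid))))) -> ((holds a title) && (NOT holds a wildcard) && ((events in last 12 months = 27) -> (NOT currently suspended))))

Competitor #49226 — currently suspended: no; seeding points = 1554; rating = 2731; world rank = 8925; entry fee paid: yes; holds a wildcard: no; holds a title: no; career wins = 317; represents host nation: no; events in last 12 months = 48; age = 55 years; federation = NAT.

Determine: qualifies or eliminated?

Atomic conditions:
  career wins = 202: 317 == 202 is false
  federation ∈ {FIDE-B, JUN, NAT, REG}: NAT is in the set → true
  represents host nation: no → false
  rating ≤ 2176: 2731 ≤ 2176 is false
  seeding points ≥ 1002: 1554 ≥ 1002 is true
  events in last 12 months ≤ 34: 48 ≤ 34 is false
  age ≥ 58 years: 55 ≥ 58 is false
  entry fee paid: yes → true
  holds a title: no → false
  NOT holds a wildcard: no → true
  events in last 12 months = 27: 48 == 27 is false
  NOT currently suspended: no → true
Combine:
[1.1] false OR true OR false = true
[1.2.1.2] true → false = false
[1.2.1] false OR false = false
[1.2] NOT false = true
[1] exactly-one(true, true) = false
[2.1.1.1.1.1] NOT false = true
[2.1.1.1.1] NOT true = false
[2.1.1.1.2] false OR true = true
[2.1.1.1] false → true (antecedent false ⇒ implication holds) = true
[2.1.1] NOT true = false
[2.1] NOT false = true
[2.2.3] false → true (antecedent false ⇒ implication holds) = true
[2.2] false AND true AND true = false
[2] true → false = false
[root] false → false (antecedent false ⇒ implication holds) = true
Overall: true → qualifies

Qualifies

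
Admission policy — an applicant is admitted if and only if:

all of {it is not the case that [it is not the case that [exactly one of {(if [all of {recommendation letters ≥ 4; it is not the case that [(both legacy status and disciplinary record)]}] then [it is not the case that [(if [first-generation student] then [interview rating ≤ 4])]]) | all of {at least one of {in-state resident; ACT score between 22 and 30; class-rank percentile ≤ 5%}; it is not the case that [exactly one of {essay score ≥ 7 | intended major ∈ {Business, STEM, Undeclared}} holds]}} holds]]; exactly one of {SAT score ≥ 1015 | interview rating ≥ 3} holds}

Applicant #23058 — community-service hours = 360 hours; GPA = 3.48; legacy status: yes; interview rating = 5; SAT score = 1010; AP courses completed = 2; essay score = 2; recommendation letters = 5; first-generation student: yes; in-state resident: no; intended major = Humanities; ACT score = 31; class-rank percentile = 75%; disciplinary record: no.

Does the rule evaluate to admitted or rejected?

Admitted

Atomic conditions:
  recommendation letters ≥ 4: 5 ≥ 4 is true
  legacy status: yes → true
  disciplinary record: no → false
  first-generation student: yes → true
  interview rating ≤ 4: 5 ≤ 4 is false
  in-state resident: no → false
  ACT score between 22 and 30: 31 in [22, 30] is false
  class-rank percentile ≤ 5%: 75 ≤ 5 is false
  essay score ≥ 7: 2 ≥ 7 is false
  intended major ∈ {Business, STEM, Undeclared}: Humanities is not in the set → false
  SAT score ≥ 1015: 1010 ≥ 1015 is false
  interview rating ≥ 3: 5 ≥ 3 is true
Combine:
[1.1.1.1.1.2.1] true AND false = false
[1.1.1.1.1.2] NOT false = true
[1.1.1.1.1] true AND true = true
[1.1.1.1.2.1] true → false = false
[1.1.1.1.2] NOT false = true
[1.1.1.1] true → true = true
[1.1.1.2.1] false OR false OR false = false
[1.1.1.2.2.1] exactly-one(false, false) = false
[1.1.1.2.2] NOT false = true
[1.1.1.2] false AND true = false
[1.1.1] exactly-one(true, false) = true
[1.1] NOT true = false
[1] NOT false = true
[2] exactly-one(false, true) = true
[root] true AND true = true
Overall: true → admitted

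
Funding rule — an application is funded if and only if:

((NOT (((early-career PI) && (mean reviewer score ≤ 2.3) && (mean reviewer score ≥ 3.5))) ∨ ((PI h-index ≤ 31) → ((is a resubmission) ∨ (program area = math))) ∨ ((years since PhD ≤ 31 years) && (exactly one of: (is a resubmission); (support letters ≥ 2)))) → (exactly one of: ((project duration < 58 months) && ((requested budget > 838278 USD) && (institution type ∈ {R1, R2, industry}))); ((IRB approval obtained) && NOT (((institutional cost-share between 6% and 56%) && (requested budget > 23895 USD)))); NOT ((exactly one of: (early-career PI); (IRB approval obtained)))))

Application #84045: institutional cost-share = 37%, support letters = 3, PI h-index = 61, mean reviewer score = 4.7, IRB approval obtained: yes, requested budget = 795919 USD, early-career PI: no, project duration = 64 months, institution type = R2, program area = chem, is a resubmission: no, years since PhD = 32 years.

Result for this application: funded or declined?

Declined

Atomic conditions:
  early-career PI: no → false
  mean reviewer score ≤ 2.3: 4.7 ≤ 2.3 is false
  mean reviewer score ≥ 3.5: 4.7 ≥ 3.5 is true
  PI h-index ≤ 31: 61 ≤ 31 is false
  is a resubmission: no → false
  program area = math: chem == math is false
  years since PhD ≤ 31 years: 32 ≤ 31 is false
  support letters ≥ 2: 3 ≥ 2 is true
  project duration < 58 months: 64 < 58 is false
  requested budget > 838278 USD: 795919 > 838278 is false
  institution type ∈ {R1, R2, industry}: R2 is in the set → true
  IRB approval obtained: yes → true
  institutional cost-share between 6% and 56%: 37 in [6, 56] is true
  requested budget > 23895 USD: 795919 > 23895 is true
Combine:
[1.1.1] false AND false AND true = false
[1.1] NOT false = true
[1.2.2] false OR false = false
[1.2] false → false (antecedent false ⇒ implication holds) = true
[1.3.2] exactly-one(false, true) = true
[1.3] false AND true = false
[1] true OR true OR false = true
[2.1.2] false AND true = false
[2.1] false AND false = false
[2.2.2.1] true AND true = true
[2.2.2] NOT true = false
[2.2] true AND false = false
[2.3.1] exactly-one(false, true) = true
[2.3] NOT true = false
[2] exactly-one(false, false, false) = false
[root] true → false = false
Overall: false → declined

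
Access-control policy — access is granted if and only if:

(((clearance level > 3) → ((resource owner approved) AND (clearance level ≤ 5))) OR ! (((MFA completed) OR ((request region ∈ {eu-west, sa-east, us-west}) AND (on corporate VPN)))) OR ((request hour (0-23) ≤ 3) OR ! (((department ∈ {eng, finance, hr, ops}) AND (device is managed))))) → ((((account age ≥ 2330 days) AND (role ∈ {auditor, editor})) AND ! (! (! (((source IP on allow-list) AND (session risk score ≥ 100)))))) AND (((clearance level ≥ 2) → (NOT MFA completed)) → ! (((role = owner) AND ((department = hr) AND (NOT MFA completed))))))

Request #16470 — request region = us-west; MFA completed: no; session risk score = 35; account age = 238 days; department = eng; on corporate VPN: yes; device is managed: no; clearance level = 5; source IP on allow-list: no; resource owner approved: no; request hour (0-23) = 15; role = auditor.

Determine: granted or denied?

Atomic conditions:
  clearance level > 3: 5 > 3 is true
  resource owner approved: no → false
  clearance level ≤ 5: 5 ≤ 5 is true
  MFA completed: no → false
  request region ∈ {eu-west, sa-east, us-west}: us-west is in the set → true
  on corporate VPN: yes → true
  request hour (0-23) ≤ 3: 15 ≤ 3 is false
  department ∈ {eng, finance, hr, ops}: eng is in the set → true
  device is managed: no → false
  account age ≥ 2330 days: 238 ≥ 2330 is false
  role ∈ {auditor, editor}: auditor is in the set → true
  source IP on allow-list: no → false
  session risk score ≥ 100: 35 ≥ 100 is false
  clearance level ≥ 2: 5 ≥ 2 is true
  NOT MFA completed: no → true
  role = owner: auditor == owner is false
  department = hr: eng == hr is false
Combine:
[1.1.2] false AND true = false
[1.1] true → false = false
[1.2.1.2] true AND true = true
[1.2.1] false OR true = true
[1.2] NOT true = false
[1.3.2.1] true AND false = false
[1.3.2] NOT false = true
[1.3] false OR true = true
[1] false OR false OR true = true
[2.1.1] false AND true = false
[2.1.2.1.1.1] false AND false = false
[2.1.2.1.1] NOT false = true
[2.1.2.1] NOT true = false
[2.1.2] NOT false = true
[2.1] false AND true = false
[2.2.1] true → true = true
[2.2.2.1.2] false AND true = false
[2.2.2.1] false AND false = false
[2.2.2] NOT false = true
[2.2] true → true = true
[2] false AND true = false
[root] true → false = false
Overall: false → denied

Denied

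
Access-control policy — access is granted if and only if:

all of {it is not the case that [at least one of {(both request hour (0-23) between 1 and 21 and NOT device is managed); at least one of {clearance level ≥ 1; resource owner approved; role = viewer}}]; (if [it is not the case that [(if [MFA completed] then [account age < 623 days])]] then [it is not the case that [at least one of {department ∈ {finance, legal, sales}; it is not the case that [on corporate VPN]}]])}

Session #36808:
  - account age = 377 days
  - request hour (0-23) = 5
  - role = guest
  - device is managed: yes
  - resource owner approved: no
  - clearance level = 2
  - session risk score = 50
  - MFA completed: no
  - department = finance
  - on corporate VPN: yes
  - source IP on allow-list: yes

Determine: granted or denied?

Atomic conditions:
  request hour (0-23) between 1 and 21: 5 in [1, 21] is true
  NOT device is managed: yes → false
  clearance level ≥ 1: 2 ≥ 1 is true
  resource owner approved: no → false
  role = viewer: guest == viewer is false
  MFA completed: no → false
  account age < 623 days: 377 < 623 is true
  department ∈ {finance, legal, sales}: finance is in the set → true
  on corporate VPN: yes → true
Combine:
[1.1.1] true AND false = false
[1.1.2] true OR false OR false = true
[1.1] false OR true = true
[1] NOT true = false
[2.1.1] false → true (antecedent false ⇒ implication holds) = true
[2.1] NOT true = false
[2.2.1.2] NOT true = false
[2.2.1] true OR false = true
[2.2] NOT true = false
[2] false → false (antecedent false ⇒ implication holds) = true
[root] false AND true = false
Overall: false → denied

Denied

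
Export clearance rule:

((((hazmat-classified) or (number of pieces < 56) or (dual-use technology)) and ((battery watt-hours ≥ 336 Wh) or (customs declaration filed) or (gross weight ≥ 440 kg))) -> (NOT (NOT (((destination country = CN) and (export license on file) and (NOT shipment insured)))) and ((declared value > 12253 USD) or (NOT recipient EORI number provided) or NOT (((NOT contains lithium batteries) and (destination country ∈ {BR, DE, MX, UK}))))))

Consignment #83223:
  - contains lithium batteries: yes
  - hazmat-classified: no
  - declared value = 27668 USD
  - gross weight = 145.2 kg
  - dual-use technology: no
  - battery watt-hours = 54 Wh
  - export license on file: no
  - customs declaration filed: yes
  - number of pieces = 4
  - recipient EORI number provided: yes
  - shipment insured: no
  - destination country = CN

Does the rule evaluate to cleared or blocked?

Atomic conditions:
  hazmat-classified: no → false
  number of pieces < 56: 4 < 56 is true
  dual-use technology: no → false
  battery watt-hours ≥ 336 Wh: 54 ≥ 336 is false
  customs declaration filed: yes → true
  gross weight ≥ 440 kg: 145.2 ≥ 440 is false
  destination country = CN: CN == CN is true
  export license on file: no → false
  NOT shipment insured: no → true
  declared value > 12253 USD: 27668 > 12253 is true
  NOT recipient EORI number provided: yes → false
  NOT contains lithium batteries: yes → false
  destination country ∈ {BR, DE, MX, UK}: CN is not in the set → false
Combine:
[1.1] false OR true OR false = true
[1.2] false OR true OR false = true
[1] true AND true = true
[2.1.1.1] true AND false AND true = false
[2.1.1] NOT false = true
[2.1] NOT true = false
[2.2.3.1] false AND false = false
[2.2.3] NOT false = true
[2.2] true OR false OR true = true
[2] false AND true = false
[root] true → false = false
Overall: false → blocked

Blocked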